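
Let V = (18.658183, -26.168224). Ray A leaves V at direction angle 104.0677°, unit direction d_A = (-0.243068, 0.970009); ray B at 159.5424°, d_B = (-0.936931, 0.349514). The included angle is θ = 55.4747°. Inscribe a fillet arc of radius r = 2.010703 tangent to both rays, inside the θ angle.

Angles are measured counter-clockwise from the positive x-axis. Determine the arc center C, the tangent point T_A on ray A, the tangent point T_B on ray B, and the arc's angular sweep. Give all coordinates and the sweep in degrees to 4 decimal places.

bisector direction at 131.8051° = (-0.666598,0.745417)
center distance |VC| = r/sin(θ/2) = 2.010703/sin(27.7373°) = 4.320199
C = V + |VC|·bis = (15.7783,-22.9479)
T_A = V + ((C−V)·d_A)·d_A = V + 3.8238·d_A = (17.7287,-22.4591)
T_B = V + ((C−V)·d_B)·d_B = V + 3.8238·d_B = (15.0756,-24.8318)
sweep = 180° − θ = 124.5253°

center=(15.7783,-22.9479) T_A=(17.7287,-22.4591) T_B=(15.0756,-24.8318) sweep=124.5253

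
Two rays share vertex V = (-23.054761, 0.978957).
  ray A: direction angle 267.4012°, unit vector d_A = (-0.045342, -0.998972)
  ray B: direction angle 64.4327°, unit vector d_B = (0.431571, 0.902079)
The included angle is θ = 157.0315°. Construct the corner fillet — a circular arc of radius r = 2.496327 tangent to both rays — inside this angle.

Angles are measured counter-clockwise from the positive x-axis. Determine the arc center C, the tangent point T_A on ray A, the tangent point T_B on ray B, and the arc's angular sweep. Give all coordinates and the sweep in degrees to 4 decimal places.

center=(-20.5840,0.3591) T_A=(-23.0778,0.4723) T_B=(-22.8359,1.4365) sweep=22.9685

bisector direction at 345.9169° = (0.969944,-0.243328)
center distance |VC| = r/sin(θ/2) = 2.496327/sin(78.5157°) = 2.547326
C = V + |VC|·bis = (-20.5840,0.3591)
T_A = V + ((C−V)·d_A)·d_A = V + 0.5072·d_A = (-23.0778,0.4723)
T_B = V + ((C−V)·d_B)·d_B = V + 0.5072·d_B = (-22.8359,1.4365)
sweep = 180° − θ = 22.9685°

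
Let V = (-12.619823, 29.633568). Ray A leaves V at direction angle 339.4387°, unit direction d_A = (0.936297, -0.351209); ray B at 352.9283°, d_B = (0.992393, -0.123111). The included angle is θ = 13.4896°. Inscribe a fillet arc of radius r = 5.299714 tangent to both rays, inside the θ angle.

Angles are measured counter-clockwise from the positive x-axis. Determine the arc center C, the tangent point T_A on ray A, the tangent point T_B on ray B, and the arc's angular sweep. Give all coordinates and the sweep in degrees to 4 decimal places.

bisector direction at 346.1835° = (0.971066,-0.238813)
center distance |VC| = r/sin(θ/2) = 5.299714/sin(6.7448°) = 45.124200
C = V + |VC|·bis = (31.1987,18.8573)
T_A = V + ((C−V)·d_A)·d_A = V + 44.8119·d_A = (29.3374,13.8952)
T_B = V + ((C−V)·d_B)·d_B = V + 44.8119·d_B = (31.8512,24.1167)
sweep = 180° − θ = 166.5104°

center=(31.1987,18.8573) T_A=(29.3374,13.8952) T_B=(31.8512,24.1167) sweep=166.5104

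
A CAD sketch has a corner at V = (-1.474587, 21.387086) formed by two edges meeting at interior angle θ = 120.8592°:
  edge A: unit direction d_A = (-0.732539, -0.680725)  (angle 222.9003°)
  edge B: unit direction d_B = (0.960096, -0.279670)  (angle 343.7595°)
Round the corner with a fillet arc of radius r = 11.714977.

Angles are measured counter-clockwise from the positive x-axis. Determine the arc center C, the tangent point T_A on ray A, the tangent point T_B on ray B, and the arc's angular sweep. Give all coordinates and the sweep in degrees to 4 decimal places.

bisector direction at 283.3299° = (0.230558,-0.973059)
center distance |VC| = r/sin(θ/2) = 11.714977/sin(60.4296°) = 13.469361
C = V + |VC|·bis = (1.6309,8.2806)
T_A = V + ((C−V)·d_A)·d_A = V + 6.6470·d_A = (-6.3438,16.8623)
T_B = V + ((C−V)·d_B)·d_B = V + 6.6470·d_B = (4.9072,19.5281)
sweep = 180° − θ = 59.1408°

center=(1.6309,8.2806) T_A=(-6.3438,16.8623) T_B=(4.9072,19.5281) sweep=59.1408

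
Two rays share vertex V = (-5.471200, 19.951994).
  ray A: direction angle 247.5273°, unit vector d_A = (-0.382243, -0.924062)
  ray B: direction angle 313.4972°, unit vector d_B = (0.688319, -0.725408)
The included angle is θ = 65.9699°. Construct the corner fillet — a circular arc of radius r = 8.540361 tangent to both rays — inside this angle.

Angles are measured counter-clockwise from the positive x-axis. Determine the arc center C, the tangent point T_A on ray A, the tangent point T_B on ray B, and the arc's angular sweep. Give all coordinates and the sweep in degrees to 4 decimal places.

center=(-2.6092,4.5282) T_A=(-10.5010,7.7927) T_B=(3.5861,10.4067) sweep=114.0301

bisector direction at 280.5122° = (0.182446,-0.983216)
center distance |VC| = r/sin(θ/2) = 8.540361/sin(32.9849°) = 15.687119
C = V + |VC|·bis = (-2.6092,4.5282)
T_A = V + ((C−V)·d_A)·d_A = V + 13.1586·d_A = (-10.5010,7.7927)
T_B = V + ((C−V)·d_B)·d_B = V + 13.1586·d_B = (3.5861,10.4067)
sweep = 180° − θ = 114.0301°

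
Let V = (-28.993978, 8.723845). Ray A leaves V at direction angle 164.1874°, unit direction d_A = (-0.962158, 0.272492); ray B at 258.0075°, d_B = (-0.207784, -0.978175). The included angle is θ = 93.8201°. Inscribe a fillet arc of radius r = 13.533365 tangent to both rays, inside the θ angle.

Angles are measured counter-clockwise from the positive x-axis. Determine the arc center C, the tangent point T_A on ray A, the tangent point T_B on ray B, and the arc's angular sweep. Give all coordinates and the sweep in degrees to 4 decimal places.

center=(-44.8625,-0.8477) T_A=(-41.1748,12.1736) T_B=(-31.6245,-3.6597) sweep=86.1799

bisector direction at 211.0974° = (-0.856290,-0.516495)
center distance |VC| = r/sin(θ/2) = 13.533365/sin(46.9100°) = 18.531694
C = V + |VC|·bis = (-44.8625,-0.8477)
T_A = V + ((C−V)·d_A)·d_A = V + 12.6598·d_A = (-41.1748,12.1736)
T_B = V + ((C−V)·d_B)·d_B = V + 12.6598·d_B = (-31.6245,-3.6597)
sweep = 180° − θ = 86.1799°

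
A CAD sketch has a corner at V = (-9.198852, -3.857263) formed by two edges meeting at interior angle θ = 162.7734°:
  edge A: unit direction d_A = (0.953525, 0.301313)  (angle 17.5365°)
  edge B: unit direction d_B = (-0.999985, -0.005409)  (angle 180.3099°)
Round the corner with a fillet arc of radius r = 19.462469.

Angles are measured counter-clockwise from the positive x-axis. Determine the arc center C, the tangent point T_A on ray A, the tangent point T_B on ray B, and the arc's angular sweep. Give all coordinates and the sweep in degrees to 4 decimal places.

center=(-12.2521,15.5890) T_A=(-6.3878,-2.9690) T_B=(-12.1469,-3.8732) sweep=17.2266

bisector direction at 98.9232° = (-0.155110,0.987897)
center distance |VC| = r/sin(θ/2) = 19.462469/sin(81.3867°) = 19.684478
C = V + |VC|·bis = (-12.2521,15.5890)
T_A = V + ((C−V)·d_A)·d_A = V + 2.9480·d_A = (-6.3878,-2.9690)
T_B = V + ((C−V)·d_B)·d_B = V + 2.9480·d_B = (-12.1469,-3.8732)
sweep = 180° − θ = 17.2266°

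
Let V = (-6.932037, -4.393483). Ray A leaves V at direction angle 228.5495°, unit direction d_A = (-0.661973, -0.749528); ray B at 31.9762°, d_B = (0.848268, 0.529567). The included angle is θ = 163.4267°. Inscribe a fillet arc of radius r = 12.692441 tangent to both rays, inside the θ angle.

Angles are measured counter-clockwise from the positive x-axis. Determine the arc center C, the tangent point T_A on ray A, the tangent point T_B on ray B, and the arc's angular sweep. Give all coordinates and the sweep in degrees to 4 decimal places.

bisector direction at 310.2629° = (0.646295,-0.763088)
center distance |VC| = r/sin(θ/2) = 12.692441/sin(81.7134°) = 12.826356
C = V + |VC|·bis = (1.3576,-14.1811)
T_A = V + ((C−V)·d_A)·d_A = V + 1.8486·d_A = (-8.1558,-5.7791)
T_B = V + ((C−V)·d_B)·d_B = V + 1.8486·d_B = (-5.3639,-3.4145)
sweep = 180° − θ = 16.5733°

center=(1.3576,-14.1811) T_A=(-8.1558,-5.7791) T_B=(-5.3639,-3.4145) sweep=16.5733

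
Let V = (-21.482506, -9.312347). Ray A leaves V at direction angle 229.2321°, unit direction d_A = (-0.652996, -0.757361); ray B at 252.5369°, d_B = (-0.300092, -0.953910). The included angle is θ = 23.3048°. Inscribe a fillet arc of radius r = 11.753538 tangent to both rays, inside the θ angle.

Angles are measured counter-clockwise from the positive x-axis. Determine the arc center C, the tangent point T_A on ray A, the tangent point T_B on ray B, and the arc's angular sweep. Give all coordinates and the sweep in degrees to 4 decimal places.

center=(-49.7978,-60.1525) T_A=(-58.6994,-52.4775) T_B=(-38.5860,-63.6796) sweep=156.6952

bisector direction at 240.8845° = (-0.486572,-0.873641)
center distance |VC| = r/sin(θ/2) = 11.753538/sin(11.6524°) = 58.193405
C = V + |VC|·bis = (-49.7978,-60.1525)
T_A = V + ((C−V)·d_A)·d_A = V + 56.9941·d_A = (-58.6994,-52.4775)
T_B = V + ((C−V)·d_B)·d_B = V + 56.9941·d_B = (-38.5860,-63.6796)
sweep = 180° − θ = 156.6952°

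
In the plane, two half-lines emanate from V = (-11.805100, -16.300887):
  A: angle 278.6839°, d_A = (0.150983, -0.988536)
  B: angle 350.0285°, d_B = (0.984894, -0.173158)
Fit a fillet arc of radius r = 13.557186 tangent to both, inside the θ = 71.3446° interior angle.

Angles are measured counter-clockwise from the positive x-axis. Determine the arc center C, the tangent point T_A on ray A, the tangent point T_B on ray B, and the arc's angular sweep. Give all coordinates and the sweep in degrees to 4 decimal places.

center=(4.4481,-32.9236) T_A=(-8.9536,-34.9705) T_B=(6.7957,-19.5712) sweep=108.6554

bisector direction at 314.3562° = (0.699117,-0.715007)
center distance |VC| = r/sin(θ/2) = 13.557186/sin(35.6723°) = 23.248255
C = V + |VC|·bis = (4.4481,-32.9236)
T_A = V + ((C−V)·d_A)·d_A = V + 18.8861·d_A = (-8.9536,-34.9705)
T_B = V + ((C−V)·d_B)·d_B = V + 18.8861·d_B = (6.7957,-19.5712)
sweep = 180° − θ = 108.6554°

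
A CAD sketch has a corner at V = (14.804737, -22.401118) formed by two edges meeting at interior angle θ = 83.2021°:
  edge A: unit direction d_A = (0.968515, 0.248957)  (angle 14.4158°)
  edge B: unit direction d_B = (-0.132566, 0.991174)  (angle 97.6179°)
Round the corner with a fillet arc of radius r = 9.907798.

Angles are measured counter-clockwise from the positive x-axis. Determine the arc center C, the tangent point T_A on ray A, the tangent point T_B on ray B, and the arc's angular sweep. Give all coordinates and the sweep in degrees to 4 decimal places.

bisector direction at 56.0168° = (0.558949,0.829202)
center distance |VC| = r/sin(θ/2) = 9.907798/sin(41.6011°) = 14.922733
C = V + |VC|·bis = (23.1458,-10.0272)
T_A = V + ((C−V)·d_A)·d_A = V + 11.1590·d_A = (25.6124,-19.6230)
T_B = V + ((C−V)·d_B)·d_B = V + 11.1590·d_B = (13.3254,-11.3406)
sweep = 180° − θ = 96.7979°

center=(23.1458,-10.0272) T_A=(25.6124,-19.6230) T_B=(13.3254,-11.3406) sweep=96.7979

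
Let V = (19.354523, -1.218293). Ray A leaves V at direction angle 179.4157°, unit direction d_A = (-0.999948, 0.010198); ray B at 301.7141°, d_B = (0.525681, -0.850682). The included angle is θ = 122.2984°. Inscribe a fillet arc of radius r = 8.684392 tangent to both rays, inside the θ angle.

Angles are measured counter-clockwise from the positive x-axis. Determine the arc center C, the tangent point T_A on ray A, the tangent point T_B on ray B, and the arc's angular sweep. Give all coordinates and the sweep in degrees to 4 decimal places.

center=(14.4819,-9.8534) T_A=(14.5705,-1.1695) T_B=(21.8695,-5.2882) sweep=57.7016

bisector direction at 240.5649° = (-0.491437,-0.870913)
center distance |VC| = r/sin(θ/2) = 8.684392/sin(61.1492°) = 9.915057
C = V + |VC|·bis = (14.4819,-9.8534)
T_A = V + ((C−V)·d_A)·d_A = V + 4.7843·d_A = (14.5705,-1.1695)
T_B = V + ((C−V)·d_B)·d_B = V + 4.7843·d_B = (21.8695,-5.2882)
sweep = 180° − θ = 57.7016°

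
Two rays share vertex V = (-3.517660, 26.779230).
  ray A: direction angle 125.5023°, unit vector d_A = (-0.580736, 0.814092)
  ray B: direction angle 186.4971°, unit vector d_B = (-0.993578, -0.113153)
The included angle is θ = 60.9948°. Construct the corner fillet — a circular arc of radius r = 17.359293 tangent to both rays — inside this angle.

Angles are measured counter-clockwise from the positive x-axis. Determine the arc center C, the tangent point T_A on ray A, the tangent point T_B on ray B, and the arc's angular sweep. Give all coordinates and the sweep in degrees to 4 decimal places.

center=(-34.7659,40.6920) T_A=(-20.6338,50.7732) T_B=(-32.8017,23.4442) sweep=119.0052

bisector direction at 155.9997° = (-0.913543,0.406741)
center distance |VC| = r/sin(θ/2) = 17.359293/sin(30.4974°) = 34.205553
C = V + |VC|·bis = (-34.7659,40.6920)
T_A = V + ((C−V)·d_A)·d_A = V + 29.4733·d_A = (-20.6338,50.7732)
T_B = V + ((C−V)·d_B)·d_B = V + 29.4733·d_B = (-32.8017,23.4442)
sweep = 180° − θ = 119.0052°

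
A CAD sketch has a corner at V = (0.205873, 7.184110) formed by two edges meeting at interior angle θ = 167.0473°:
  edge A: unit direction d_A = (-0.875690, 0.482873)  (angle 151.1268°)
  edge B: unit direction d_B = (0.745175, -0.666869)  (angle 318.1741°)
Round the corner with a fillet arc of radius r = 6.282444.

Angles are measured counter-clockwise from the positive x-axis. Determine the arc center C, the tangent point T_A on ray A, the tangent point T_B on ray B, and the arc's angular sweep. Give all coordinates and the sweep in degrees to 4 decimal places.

bisector direction at 234.6505° = (-0.578563,-0.815638)
center distance |VC| = r/sin(θ/2) = 6.282444/sin(83.5237°) = 6.322793
C = V + |VC|·bis = (-3.4523,2.0270)
T_A = V + ((C−V)·d_A)·d_A = V + 0.7132·d_A = (-0.4186,7.5285)
T_B = V + ((C−V)·d_B)·d_B = V + 0.7132·d_B = (0.7373,6.7085)
sweep = 180° − θ = 12.9527°

center=(-3.4523,2.0270) T_A=(-0.4186,7.5285) T_B=(0.7373,6.7085) sweep=12.9527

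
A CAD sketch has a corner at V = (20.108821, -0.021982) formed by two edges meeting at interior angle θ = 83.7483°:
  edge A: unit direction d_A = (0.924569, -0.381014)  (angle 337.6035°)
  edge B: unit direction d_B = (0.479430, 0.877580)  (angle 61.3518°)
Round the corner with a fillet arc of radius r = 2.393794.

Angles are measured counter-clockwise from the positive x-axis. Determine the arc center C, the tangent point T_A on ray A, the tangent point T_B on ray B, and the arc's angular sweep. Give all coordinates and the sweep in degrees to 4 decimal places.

center=(23.4898,1.1738) T_A=(22.5777,-1.0394) T_B=(21.3891,2.3215) sweep=96.2517

bisector direction at 19.4777° = (0.942772,0.333439)
center distance |VC| = r/sin(θ/2) = 2.393794/sin(41.8742°) = 3.586226
C = V + |VC|·bis = (23.4898,1.1738)
T_A = V + ((C−V)·d_A)·d_A = V + 2.6703·d_A = (22.5777,-1.0394)
T_B = V + ((C−V)·d_B)·d_B = V + 2.6703·d_B = (21.3891,2.3215)
sweep = 180° − θ = 96.2517°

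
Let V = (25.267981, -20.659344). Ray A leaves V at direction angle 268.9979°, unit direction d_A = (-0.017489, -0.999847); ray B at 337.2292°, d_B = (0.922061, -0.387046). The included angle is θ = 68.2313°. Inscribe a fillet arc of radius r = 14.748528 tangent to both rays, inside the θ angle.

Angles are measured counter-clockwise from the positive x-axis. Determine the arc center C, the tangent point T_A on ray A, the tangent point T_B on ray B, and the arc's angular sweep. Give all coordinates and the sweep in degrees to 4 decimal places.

center=(39.6335,-42.6846) T_A=(24.8872,-42.4267) T_B=(45.3419,-29.0856) sweep=111.7687

bisector direction at 303.1136° = (0.546300,-0.837590)
center distance |VC| = r/sin(θ/2) = 14.748528/sin(34.1157°) = 26.296032
C = V + |VC|·bis = (39.6335,-42.6846)
T_A = V + ((C−V)·d_A)·d_A = V + 21.7707·d_A = (24.8872,-42.4267)
T_B = V + ((C−V)·d_B)·d_B = V + 21.7707·d_B = (45.3419,-29.0856)
sweep = 180° − θ = 111.7687°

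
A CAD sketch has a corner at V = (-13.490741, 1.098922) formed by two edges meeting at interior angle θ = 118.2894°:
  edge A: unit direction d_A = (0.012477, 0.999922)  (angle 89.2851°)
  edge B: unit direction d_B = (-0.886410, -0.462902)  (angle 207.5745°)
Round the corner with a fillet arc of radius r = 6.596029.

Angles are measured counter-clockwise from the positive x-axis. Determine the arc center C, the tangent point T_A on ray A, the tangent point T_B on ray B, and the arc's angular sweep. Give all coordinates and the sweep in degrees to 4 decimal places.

bisector direction at 148.4298° = (-0.851999,0.523543)
center distance |VC| = r/sin(θ/2) = 6.596029/sin(59.1447°) = 7.683513
C = V + |VC|·bis = (-20.0371,5.1216)
T_A = V + ((C−V)·d_A)·d_A = V + 3.9407·d_A = (-13.4416,5.0393)
T_B = V + ((C−V)·d_B)·d_B = V + 3.9407·d_B = (-16.9838,-0.7252)
sweep = 180° − θ = 61.7106°

center=(-20.0371,5.1216) T_A=(-13.4416,5.0393) T_B=(-16.9838,-0.7252) sweep=61.7106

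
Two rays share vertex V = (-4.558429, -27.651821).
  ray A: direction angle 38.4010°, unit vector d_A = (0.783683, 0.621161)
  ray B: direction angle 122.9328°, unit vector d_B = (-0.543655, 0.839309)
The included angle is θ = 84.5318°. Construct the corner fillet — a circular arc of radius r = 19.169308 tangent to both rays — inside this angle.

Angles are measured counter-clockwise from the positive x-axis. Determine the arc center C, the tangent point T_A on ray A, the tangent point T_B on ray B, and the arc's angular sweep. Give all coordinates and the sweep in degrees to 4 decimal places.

center=(0.0638,0.4724) T_A=(11.9710,-14.5503) T_B=(-16.0252,-9.9491) sweep=95.4682

bisector direction at 80.6669° = (0.162174,0.986762)
center distance |VC| = r/sin(θ/2) = 19.169308/sin(42.2659°) = 28.501487
C = V + |VC|·bis = (0.0638,0.4724)
T_A = V + ((C−V)·d_A)·d_A = V + 21.0920·d_A = (11.9710,-14.5503)
T_B = V + ((C−V)·d_B)·d_B = V + 21.0920·d_B = (-16.0252,-9.9491)
sweep = 180° − θ = 95.4682°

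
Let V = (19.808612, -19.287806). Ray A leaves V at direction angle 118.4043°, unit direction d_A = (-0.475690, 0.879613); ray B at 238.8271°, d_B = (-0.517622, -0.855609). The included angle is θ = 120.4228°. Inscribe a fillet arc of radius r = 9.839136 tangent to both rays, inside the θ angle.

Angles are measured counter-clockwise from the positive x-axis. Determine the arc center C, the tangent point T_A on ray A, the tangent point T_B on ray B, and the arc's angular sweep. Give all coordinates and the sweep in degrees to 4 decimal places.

center=(8.4747,-19.0139) T_A=(17.1294,-14.3335) T_B=(16.8932,-24.1069) sweep=59.5772

bisector direction at 178.6157° = (-0.999708,0.024158)
center distance |VC| = r/sin(θ/2) = 9.839136/sin(60.2114°) = 11.337182
C = V + |VC|·bis = (8.4747,-19.0139)
T_A = V + ((C−V)·d_A)·d_A = V + 5.6323·d_A = (17.1294,-14.3335)
T_B = V + ((C−V)·d_B)·d_B = V + 5.6323·d_B = (16.8932,-24.1069)
sweep = 180° − θ = 59.5772°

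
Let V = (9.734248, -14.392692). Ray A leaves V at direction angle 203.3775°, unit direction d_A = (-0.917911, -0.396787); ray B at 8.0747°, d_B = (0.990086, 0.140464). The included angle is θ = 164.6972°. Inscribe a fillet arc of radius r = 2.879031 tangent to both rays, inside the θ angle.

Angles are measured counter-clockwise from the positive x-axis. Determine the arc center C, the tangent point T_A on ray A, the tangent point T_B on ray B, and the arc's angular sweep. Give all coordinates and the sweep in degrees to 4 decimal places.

bisector direction at 285.7261° = (0.271039,-0.962568)
center distance |VC| = r/sin(θ/2) = 2.879031/sin(82.3486°) = 2.904895
C = V + |VC|·bis = (10.5216,-17.1889)
T_A = V + ((C−V)·d_A)·d_A = V + 0.3868·d_A = (9.3792,-14.5462)
T_B = V + ((C−V)·d_B)·d_B = V + 0.3868·d_B = (10.1172,-14.3384)
sweep = 180° − θ = 15.3028°

center=(10.5216,-17.1889) T_A=(9.3792,-14.5462) T_B=(10.1172,-14.3384) sweep=15.3028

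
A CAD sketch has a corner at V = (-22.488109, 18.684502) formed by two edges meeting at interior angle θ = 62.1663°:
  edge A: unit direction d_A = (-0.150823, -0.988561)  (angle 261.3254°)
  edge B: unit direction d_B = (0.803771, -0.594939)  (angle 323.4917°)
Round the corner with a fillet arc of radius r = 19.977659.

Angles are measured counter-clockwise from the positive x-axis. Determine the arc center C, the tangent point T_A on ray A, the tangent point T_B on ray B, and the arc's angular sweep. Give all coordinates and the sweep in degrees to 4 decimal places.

center=(-7.7371,-17.0889) T_A=(-27.4863,-14.0758) T_B=(4.1483,-1.0314) sweep=117.8337

bisector direction at 292.4085° = (0.381208,-0.924489)
center distance |VC| = r/sin(θ/2) = 19.977659/sin(31.0831°) = 38.695284
C = V + |VC|·bis = (-7.7371,-17.0889)
T_A = V + ((C−V)·d_A)·d_A = V + 33.1394·d_A = (-27.4863,-14.0758)
T_B = V + ((C−V)·d_B)·d_B = V + 33.1394·d_B = (4.1483,-1.0314)
sweep = 180° − θ = 117.8337°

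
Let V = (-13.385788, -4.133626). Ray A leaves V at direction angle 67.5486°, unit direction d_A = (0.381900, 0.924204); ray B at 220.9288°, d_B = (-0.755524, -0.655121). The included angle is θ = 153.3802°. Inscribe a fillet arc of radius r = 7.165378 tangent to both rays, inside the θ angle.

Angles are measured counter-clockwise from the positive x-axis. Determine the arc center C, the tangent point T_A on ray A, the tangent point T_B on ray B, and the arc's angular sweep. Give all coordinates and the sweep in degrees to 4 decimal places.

bisector direction at 144.2387° = (-0.811459,0.584410)
center distance |VC| = r/sin(θ/2) = 7.165378/sin(76.6901°) = 7.363159
C = V + |VC|·bis = (-19.3607,0.1695)
T_A = V + ((C−V)·d_A)·d_A = V + 1.6951·d_A = (-12.7384,-2.5670)
T_B = V + ((C−V)·d_B)·d_B = V + 1.6951·d_B = (-14.6665,-5.2441)
sweep = 180° − θ = 26.6198°

center=(-19.3607,0.1695) T_A=(-12.7384,-2.5670) T_B=(-14.6665,-5.2441) sweep=26.6198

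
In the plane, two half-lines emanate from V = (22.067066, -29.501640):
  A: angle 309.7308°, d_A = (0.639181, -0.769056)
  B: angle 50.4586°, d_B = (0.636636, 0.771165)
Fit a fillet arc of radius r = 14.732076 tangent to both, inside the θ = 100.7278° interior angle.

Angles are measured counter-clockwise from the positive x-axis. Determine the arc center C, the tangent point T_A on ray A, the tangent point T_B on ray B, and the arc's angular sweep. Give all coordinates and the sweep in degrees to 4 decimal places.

bisector direction at 0.0947° = (0.999999,0.001653)
center distance |VC| = r/sin(θ/2) = 14.732076/sin(50.3639°) = 19.129797
C = V + |VC|·bis = (41.1968,-29.4700)
T_A = V + ((C−V)·d_A)·d_A = V + 12.2031·d_A = (29.8670,-38.8865)
T_B = V + ((C−V)·d_B)·d_B = V + 12.2031·d_B = (29.8360,-20.0911)
sweep = 180° − θ = 79.2722°

center=(41.1968,-29.4700) T_A=(29.8670,-38.8865) T_B=(29.8360,-20.0911) sweep=79.2722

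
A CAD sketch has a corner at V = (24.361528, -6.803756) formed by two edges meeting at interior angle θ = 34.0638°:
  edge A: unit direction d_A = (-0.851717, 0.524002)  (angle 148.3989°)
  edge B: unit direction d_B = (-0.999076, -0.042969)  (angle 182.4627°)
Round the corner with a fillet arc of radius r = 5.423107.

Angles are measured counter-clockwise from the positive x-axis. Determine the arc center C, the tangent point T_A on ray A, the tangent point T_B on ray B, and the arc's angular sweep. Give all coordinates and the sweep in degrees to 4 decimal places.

bisector direction at 165.4308° = (-0.967845,0.251549)
center distance |VC| = r/sin(θ/2) = 5.423107/sin(17.0319°) = 18.514958
C = V + |VC|·bis = (6.4419,-2.1463)
T_A = V + ((C−V)·d_A)·d_A = V + 17.7029·d_A = (9.2836,2.4726)
T_B = V + ((C−V)·d_B)·d_B = V + 17.7029·d_B = (6.6750,-7.5644)
sweep = 180° − θ = 145.9362°

center=(6.4419,-2.1463) T_A=(9.2836,2.4726) T_B=(6.6750,-7.5644) sweep=145.9362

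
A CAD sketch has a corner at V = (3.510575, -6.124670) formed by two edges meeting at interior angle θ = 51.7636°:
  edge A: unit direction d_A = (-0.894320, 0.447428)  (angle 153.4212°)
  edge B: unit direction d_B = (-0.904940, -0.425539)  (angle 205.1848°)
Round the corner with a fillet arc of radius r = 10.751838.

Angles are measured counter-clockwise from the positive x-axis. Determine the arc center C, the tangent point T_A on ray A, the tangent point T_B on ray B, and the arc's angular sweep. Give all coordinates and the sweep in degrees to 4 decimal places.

center=(-21.1186,-5.8250) T_A=(-16.3080,3.7905) T_B=(-16.5433,-15.5548) sweep=128.2364

bisector direction at 179.3030° = (-0.999926,0.012165)
center distance |VC| = r/sin(θ/2) = 10.751838/sin(25.8818°) = 24.631027
C = V + |VC|·bis = (-21.1186,-5.8250)
T_A = V + ((C−V)·d_A)·d_A = V + 22.1604·d_A = (-16.3080,3.7905)
T_B = V + ((C−V)·d_B)·d_B = V + 22.1604·d_B = (-16.5433,-15.5548)
sweep = 180° − θ = 128.2364°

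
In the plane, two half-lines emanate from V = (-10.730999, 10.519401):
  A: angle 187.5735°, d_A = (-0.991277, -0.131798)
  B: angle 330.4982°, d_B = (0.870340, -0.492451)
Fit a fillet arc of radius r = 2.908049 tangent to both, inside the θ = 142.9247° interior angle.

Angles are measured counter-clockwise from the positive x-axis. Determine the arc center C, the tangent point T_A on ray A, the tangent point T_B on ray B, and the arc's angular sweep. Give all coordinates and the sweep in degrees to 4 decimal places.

center=(-11.3144,7.5082) T_A=(-11.6976,10.3909) T_B=(-9.8823,10.0392) sweep=37.0753

bisector direction at 259.0358° = (-0.190195,-0.981746)
center distance |VC| = r/sin(θ/2) = 2.908049/sin(71.4624°) = 3.067190
C = V + |VC|·bis = (-11.3144,7.5082)
T_A = V + ((C−V)·d_A)·d_A = V + 0.9751·d_A = (-11.6976,10.3909)
T_B = V + ((C−V)·d_B)·d_B = V + 0.9751·d_B = (-9.8823,10.0392)
sweep = 180° − θ = 37.0753°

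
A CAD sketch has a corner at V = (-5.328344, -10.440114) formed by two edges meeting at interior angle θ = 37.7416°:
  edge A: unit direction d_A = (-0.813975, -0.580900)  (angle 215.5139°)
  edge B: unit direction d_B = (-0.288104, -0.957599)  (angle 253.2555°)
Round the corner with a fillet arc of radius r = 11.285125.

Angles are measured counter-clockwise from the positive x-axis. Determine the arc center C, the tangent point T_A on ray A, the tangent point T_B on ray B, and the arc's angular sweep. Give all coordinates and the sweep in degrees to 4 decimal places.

center=(-25.6470,-38.8050) T_A=(-32.2026,-29.6192) T_B=(-14.8404,-42.0563) sweep=142.2584

bisector direction at 234.3847° = (-0.582340,-0.812945)
center distance |VC| = r/sin(θ/2) = 11.285125/sin(18.8708°) = 34.891454
C = V + |VC|·bis = (-25.6470,-38.8050)
T_A = V + ((C−V)·d_A)·d_A = V + 33.0160·d_A = (-32.2026,-29.6192)
T_B = V + ((C−V)·d_B)·d_B = V + 33.0160·d_B = (-14.8404,-42.0563)
sweep = 180° − θ = 142.2584°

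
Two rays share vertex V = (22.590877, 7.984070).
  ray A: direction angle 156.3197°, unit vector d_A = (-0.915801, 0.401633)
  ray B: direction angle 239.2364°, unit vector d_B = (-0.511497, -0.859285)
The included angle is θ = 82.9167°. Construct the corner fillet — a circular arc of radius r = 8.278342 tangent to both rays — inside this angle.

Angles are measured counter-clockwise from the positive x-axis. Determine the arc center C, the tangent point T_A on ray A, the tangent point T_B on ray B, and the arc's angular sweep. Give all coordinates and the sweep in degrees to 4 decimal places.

bisector direction at 197.7781° = (-0.952246,-0.305331)
center distance |VC| = r/sin(θ/2) = 8.278342/sin(41.4584°) = 12.503624
C = V + |VC|·bis = (10.6843,4.1663)
T_A = V + ((C−V)·d_A)·d_A = V + 9.3707·d_A = (14.0092,11.7476)
T_B = V + ((C−V)·d_B)·d_B = V + 9.3707·d_B = (17.7978,-0.0680)
sweep = 180° − θ = 97.0833°

center=(10.6843,4.1663) T_A=(14.0092,11.7476) T_B=(17.7978,-0.0680) sweep=97.0833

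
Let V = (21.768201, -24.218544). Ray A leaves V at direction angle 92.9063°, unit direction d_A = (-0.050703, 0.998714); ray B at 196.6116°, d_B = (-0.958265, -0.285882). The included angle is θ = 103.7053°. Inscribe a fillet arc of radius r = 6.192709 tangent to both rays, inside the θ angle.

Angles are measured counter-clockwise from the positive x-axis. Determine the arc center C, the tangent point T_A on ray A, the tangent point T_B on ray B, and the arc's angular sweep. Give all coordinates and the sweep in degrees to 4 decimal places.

bisector direction at 144.7589° = (-0.816732,0.577018)
center distance |VC| = r/sin(θ/2) = 6.192709/sin(51.8526°) = 7.874509
C = V + |VC|·bis = (15.3368,-19.6748)
T_A = V + ((C−V)·d_A)·d_A = V + 4.8640·d_A = (21.5216,-19.3608)
T_B = V + ((C−V)·d_B)·d_B = V + 4.8640·d_B = (17.1072,-25.6091)
sweep = 180° − θ = 76.2947°

center=(15.3368,-19.6748) T_A=(21.5216,-19.3608) T_B=(17.1072,-25.6091) sweep=76.2947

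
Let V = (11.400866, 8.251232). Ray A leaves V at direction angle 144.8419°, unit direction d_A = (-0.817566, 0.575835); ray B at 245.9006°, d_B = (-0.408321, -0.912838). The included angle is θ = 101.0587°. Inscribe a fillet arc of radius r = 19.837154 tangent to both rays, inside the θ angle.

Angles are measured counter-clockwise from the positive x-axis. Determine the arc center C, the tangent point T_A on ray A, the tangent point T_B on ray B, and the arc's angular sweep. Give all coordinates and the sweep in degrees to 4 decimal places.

center=(-13.3773,1.4395) T_A=(-1.9544,17.6577) T_B=(4.7308,-6.6604) sweep=78.9413

bisector direction at 195.3713° = (-0.964229,-0.265072)
center distance |VC| = r/sin(θ/2) = 19.837154/sin(50.5294°) = 25.697449
C = V + |VC|·bis = (-13.3773,1.4395)
T_A = V + ((C−V)·d_A)·d_A = V + 16.3354·d_A = (-1.9544,17.6577)
T_B = V + ((C−V)·d_B)·d_B = V + 16.3354·d_B = (4.7308,-6.6604)
sweep = 180° − θ = 78.9413°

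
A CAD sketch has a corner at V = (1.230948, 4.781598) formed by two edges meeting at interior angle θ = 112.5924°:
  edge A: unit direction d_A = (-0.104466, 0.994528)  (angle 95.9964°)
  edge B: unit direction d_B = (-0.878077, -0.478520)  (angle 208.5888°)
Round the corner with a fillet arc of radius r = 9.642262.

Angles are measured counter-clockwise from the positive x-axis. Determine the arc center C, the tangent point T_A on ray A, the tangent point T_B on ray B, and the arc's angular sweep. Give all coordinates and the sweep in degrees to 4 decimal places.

center=(-9.0304,10.1706) T_A=(0.5591,11.1779) T_B=(-4.4164,1.7040) sweep=67.4076

bisector direction at 152.2926° = (-0.885334,0.464956)
center distance |VC| = r/sin(θ/2) = 9.642262/sin(56.2962°) = 11.590409
C = V + |VC|·bis = (-9.0304,10.1706)
T_A = V + ((C−V)·d_A)·d_A = V + 6.4315·d_A = (0.5591,11.1779)
T_B = V + ((C−V)·d_B)·d_B = V + 6.4315·d_B = (-4.4164,1.7040)
sweep = 180° − θ = 67.4076°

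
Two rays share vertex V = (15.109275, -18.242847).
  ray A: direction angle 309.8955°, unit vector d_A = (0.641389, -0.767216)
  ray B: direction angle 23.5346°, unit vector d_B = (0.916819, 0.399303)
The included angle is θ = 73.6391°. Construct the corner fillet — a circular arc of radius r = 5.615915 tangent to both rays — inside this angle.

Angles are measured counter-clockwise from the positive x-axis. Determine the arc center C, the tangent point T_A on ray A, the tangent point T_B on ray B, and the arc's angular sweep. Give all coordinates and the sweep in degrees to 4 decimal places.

center=(24.2293,-20.3962) T_A=(19.9207,-23.9982) T_B=(21.9869,-15.2474) sweep=106.3609

bisector direction at 346.7151° = (0.973239,-0.229794)
center distance |VC| = r/sin(θ/2) = 5.615915/sin(36.8195°) = 9.370841
C = V + |VC|·bis = (24.2293,-20.3962)
T_A = V + ((C−V)·d_A)·d_A = V + 7.5016·d_A = (19.9207,-23.9982)
T_B = V + ((C−V)·d_B)·d_B = V + 7.5016·d_B = (21.9869,-15.2474)
sweep = 180° − θ = 106.3609°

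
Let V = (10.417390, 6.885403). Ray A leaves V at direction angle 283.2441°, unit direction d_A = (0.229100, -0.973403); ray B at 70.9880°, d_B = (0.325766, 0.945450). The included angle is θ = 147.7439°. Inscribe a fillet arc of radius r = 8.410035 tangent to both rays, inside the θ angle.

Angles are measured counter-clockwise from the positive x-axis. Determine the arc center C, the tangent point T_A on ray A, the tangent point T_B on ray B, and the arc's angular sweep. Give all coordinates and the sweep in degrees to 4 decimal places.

bisector direction at 357.1161° = (0.998733,-0.050313)
center distance |VC| = r/sin(θ/2) = 8.410035/sin(73.8719°) = 8.754587
C = V + |VC|·bis = (19.1609,6.4449)
T_A = V + ((C−V)·d_A)·d_A = V + 2.4319·d_A = (10.9745,4.5182)
T_B = V + ((C−V)·d_B)·d_B = V + 2.4319·d_B = (11.2096,9.1846)
sweep = 180° − θ = 32.2561°

center=(19.1609,6.4449) T_A=(10.9745,4.5182) T_B=(11.2096,9.1846) sweep=32.2561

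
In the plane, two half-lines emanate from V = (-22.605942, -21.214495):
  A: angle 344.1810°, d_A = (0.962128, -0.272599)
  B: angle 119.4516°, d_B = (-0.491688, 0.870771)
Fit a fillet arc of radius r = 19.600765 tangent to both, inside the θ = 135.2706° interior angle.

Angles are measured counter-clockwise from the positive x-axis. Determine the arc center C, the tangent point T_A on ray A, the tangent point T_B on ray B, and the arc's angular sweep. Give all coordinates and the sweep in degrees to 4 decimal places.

center=(-9.5035,-4.5545) T_A=(-14.8466,-23.4129) T_B=(-26.5713,-14.1920) sweep=44.7294

bisector direction at 51.8163° = (0.618185,0.786033)
center distance |VC| = r/sin(θ/2) = 19.600765/sin(67.6353°) = 21.195043
C = V + |VC|·bis = (-9.5035,-4.5545)
T_A = V + ((C−V)·d_A)·d_A = V + 8.0647·d_A = (-14.8466,-23.4129)
T_B = V + ((C−V)·d_B)·d_B = V + 8.0647·d_B = (-26.5713,-14.1920)
sweep = 180° − θ = 44.7294°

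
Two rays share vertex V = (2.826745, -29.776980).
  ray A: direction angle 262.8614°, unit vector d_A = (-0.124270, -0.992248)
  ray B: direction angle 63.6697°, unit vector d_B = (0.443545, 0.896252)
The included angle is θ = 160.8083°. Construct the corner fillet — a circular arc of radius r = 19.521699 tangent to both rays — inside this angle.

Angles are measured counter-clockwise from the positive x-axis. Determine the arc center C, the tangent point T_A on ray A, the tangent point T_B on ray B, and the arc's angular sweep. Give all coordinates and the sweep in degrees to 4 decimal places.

bisector direction at 343.2656° = (0.957650,-0.287936)
center distance |VC| = r/sin(θ/2) = 19.521699/sin(80.4042°) = 19.798720
C = V + |VC|·bis = (21.7870,-35.4778)
T_A = V + ((C−V)·d_A)·d_A = V + 3.3004·d_A = (2.4166,-33.0518)
T_B = V + ((C−V)·d_B)·d_B = V + 3.3004·d_B = (4.2906,-26.8190)
sweep = 180° − θ = 19.1917°

center=(21.7870,-35.4778) T_A=(2.4166,-33.0518) T_B=(4.2906,-26.8190) sweep=19.1917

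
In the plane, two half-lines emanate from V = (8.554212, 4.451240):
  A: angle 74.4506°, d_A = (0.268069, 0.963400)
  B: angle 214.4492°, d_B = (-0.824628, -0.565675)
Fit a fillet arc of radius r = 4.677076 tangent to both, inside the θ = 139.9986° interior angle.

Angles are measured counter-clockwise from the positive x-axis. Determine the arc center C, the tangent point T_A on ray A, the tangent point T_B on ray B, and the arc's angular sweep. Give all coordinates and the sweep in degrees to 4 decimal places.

center=(4.5047,7.3451) T_A=(9.0106,6.0913) T_B=(7.1504,3.4882) sweep=40.0014

bisector direction at 144.4499° = (-0.813607,0.581415)
center distance |VC| = r/sin(θ/2) = 4.677076/sin(69.9993°) = 4.977262
C = V + |VC|·bis = (4.5047,7.3451)
T_A = V + ((C−V)·d_A)·d_A = V + 1.7024·d_A = (9.0106,6.0913)
T_B = V + ((C−V)·d_B)·d_B = V + 1.7024·d_B = (7.1504,3.4882)
sweep = 180° − θ = 40.0014°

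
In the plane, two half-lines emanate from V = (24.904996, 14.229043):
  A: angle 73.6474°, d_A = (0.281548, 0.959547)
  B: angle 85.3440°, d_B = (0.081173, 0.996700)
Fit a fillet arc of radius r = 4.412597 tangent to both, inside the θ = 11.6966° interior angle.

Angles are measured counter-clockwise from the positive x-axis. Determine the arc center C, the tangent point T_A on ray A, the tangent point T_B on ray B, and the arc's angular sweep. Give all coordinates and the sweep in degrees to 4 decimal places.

center=(32.8000,56.8087) T_A=(37.0341,55.5663) T_B=(28.4019,57.1668) sweep=168.3034

bisector direction at 79.4957° = (0.182309,0.983241)
center distance |VC| = r/sin(θ/2) = 4.412597/sin(5.8483°) = 43.305360
C = V + |VC|·bis = (32.8000,56.8087)
T_A = V + ((C−V)·d_A)·d_A = V + 43.0800·d_A = (37.0341,55.5663)
T_B = V + ((C−V)·d_B)·d_B = V + 43.0800·d_B = (28.4019,57.1668)
sweep = 180° − θ = 168.3034°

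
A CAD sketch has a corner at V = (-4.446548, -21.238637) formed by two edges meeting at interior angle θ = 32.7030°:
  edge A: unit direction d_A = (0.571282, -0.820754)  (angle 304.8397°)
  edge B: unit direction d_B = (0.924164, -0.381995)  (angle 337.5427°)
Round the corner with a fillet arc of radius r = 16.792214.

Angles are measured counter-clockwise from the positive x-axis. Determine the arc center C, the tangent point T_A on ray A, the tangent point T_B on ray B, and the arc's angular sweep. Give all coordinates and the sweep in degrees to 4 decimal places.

bisector direction at 321.1912° = (0.779242,-0.626724)
center distance |VC| = r/sin(θ/2) = 16.792214/sin(16.3515°) = 59.646415
C = V + |VC|·bis = (42.0324,-58.6204)
T_A = V + ((C−V)·d_A)·d_A = V + 57.2339·d_A = (28.2502,-68.2135)
T_B = V + ((C−V)·d_B)·d_B = V + 57.2339·d_B = (48.4470,-43.1017)
sweep = 180° − θ = 147.2970°

center=(42.0324,-58.6204) T_A=(28.2502,-68.2135) T_B=(48.4470,-43.1017) sweep=147.2970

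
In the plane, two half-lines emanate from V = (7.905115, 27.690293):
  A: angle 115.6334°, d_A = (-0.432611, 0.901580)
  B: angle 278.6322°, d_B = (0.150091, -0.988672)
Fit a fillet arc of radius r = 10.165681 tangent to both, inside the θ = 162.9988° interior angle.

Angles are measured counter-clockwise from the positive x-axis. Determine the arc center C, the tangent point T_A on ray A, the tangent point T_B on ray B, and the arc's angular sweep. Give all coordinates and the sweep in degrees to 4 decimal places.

center=(-1.9174,24.6623) T_A=(7.2478,29.0601) T_B=(8.1332,26.1881) sweep=17.0012

bisector direction at 197.1328° = (-0.955625,-0.294587)
center distance |VC| = r/sin(θ/2) = 10.165681/sin(81.4994°) = 10.278598
C = V + |VC|·bis = (-1.9174,24.6623)
T_A = V + ((C−V)·d_A)·d_A = V + 1.5194·d_A = (7.2478,29.0601)
T_B = V + ((C−V)·d_B)·d_B = V + 1.5194·d_B = (8.1332,26.1881)
sweep = 180° − θ = 17.0012°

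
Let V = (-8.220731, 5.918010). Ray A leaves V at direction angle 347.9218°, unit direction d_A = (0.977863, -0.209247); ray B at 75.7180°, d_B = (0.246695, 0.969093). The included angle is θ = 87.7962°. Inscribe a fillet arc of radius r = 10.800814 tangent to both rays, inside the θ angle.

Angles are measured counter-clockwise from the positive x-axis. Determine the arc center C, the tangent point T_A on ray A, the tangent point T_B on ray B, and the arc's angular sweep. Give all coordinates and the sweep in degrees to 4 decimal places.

bisector direction at 31.8199° = (0.849710,0.527251)
center distance |VC| = r/sin(θ/2) = 10.800814/sin(43.8981°) = 15.577095
C = V + |VC|·bis = (5.0153,14.1310)
T_A = V + ((C−V)·d_A)·d_A = V + 11.2245·d_A = (2.7552,3.5693)
T_B = V + ((C−V)·d_B)·d_B = V + 11.2245·d_B = (-5.4517,16.7956)
sweep = 180° − θ = 92.2038°

center=(5.0153,14.1310) T_A=(2.7552,3.5693) T_B=(-5.4517,16.7956) sweep=92.2038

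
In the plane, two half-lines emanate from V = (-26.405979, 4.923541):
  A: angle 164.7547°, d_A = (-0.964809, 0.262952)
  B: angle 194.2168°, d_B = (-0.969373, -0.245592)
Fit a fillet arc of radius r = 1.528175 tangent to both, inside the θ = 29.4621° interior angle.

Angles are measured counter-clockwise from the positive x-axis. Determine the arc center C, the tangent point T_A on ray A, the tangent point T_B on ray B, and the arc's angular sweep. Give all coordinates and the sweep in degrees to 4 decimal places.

bisector direction at 179.4858° = (-0.999960,0.008975)
center distance |VC| = r/sin(θ/2) = 1.528175/sin(14.7310°) = 6.009763
C = V + |VC|·bis = (-32.4155,4.9775)
T_A = V + ((C−V)·d_A)·d_A = V + 5.8122·d_A = (-32.0137,6.4519)
T_B = V + ((C−V)·d_B)·d_B = V + 5.8122·d_B = (-32.0402,3.4961)
sweep = 180° − θ = 150.5379°

center=(-32.4155,4.9775) T_A=(-32.0137,6.4519) T_B=(-32.0402,3.4961) sweep=150.5379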